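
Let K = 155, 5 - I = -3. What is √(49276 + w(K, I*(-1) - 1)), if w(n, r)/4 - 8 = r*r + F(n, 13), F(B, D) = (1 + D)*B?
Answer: 2*√14578 ≈ 241.48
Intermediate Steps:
I = 8 (I = 5 - 1*(-3) = 5 + 3 = 8)
F(B, D) = B*(1 + D)
w(n, r) = 32 + 4*r² + 56*n (w(n, r) = 32 + 4*(r*r + n*(1 + 13)) = 32 + 4*(r² + n*14) = 32 + 4*(r² + 14*n) = 32 + (4*r² + 56*n) = 32 + 4*r² + 56*n)
√(49276 + w(K, I*(-1) - 1)) = √(49276 + (32 + 4*(8*(-1) - 1)² + 56*155)) = √(49276 + (32 + 4*(-8 - 1)² + 8680)) = √(49276 + (32 + 4*(-9)² + 8680)) = √(49276 + (32 + 4*81 + 8680)) = √(49276 + (32 + 324 + 8680)) = √(49276 + 9036) = √58312 = 2*√14578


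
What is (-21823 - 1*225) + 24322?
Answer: 2274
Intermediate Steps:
(-21823 - 1*225) + 24322 = (-21823 - 225) + 24322 = -22048 + 24322 = 2274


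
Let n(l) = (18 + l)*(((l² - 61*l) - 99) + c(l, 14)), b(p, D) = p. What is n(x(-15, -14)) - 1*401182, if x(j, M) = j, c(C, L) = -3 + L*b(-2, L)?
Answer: -398152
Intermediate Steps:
c(C, L) = -3 - 2*L (c(C, L) = -3 + L*(-2) = -3 - 2*L)
n(l) = (18 + l)*(-130 + l² - 61*l) (n(l) = (18 + l)*(((l² - 61*l) - 99) + (-3 - 2*14)) = (18 + l)*((-99 + l² - 61*l) + (-3 - 28)) = (18 + l)*((-99 + l² - 61*l) - 31) = (18 + l)*(-130 + l² - 61*l))
n(x(-15, -14)) - 1*401182 = (-2340 + (-15)³ - 1228*(-15) - 43*(-15)²) - 1*401182 = (-2340 - 3375 + 18420 - 43*225) - 401182 = (-2340 - 3375 + 18420 - 9675) - 401182 = 3030 - 401182 = -398152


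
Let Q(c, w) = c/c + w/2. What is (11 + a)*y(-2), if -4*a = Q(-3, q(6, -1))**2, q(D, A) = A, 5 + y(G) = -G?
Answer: -525/16 ≈ -32.813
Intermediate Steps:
y(G) = -5 - G
Q(c, w) = 1 + w/2 (Q(c, w) = 1 + w*(1/2) = 1 + w/2)
a = -1/16 (a = -(1 + (1/2)*(-1))**2/4 = -(1 - 1/2)**2/4 = -(1/2)**2/4 = -1/4*1/4 = -1/16 ≈ -0.062500)
(11 + a)*y(-2) = (11 - 1/16)*(-5 - 1*(-2)) = 175*(-5 + 2)/16 = (175/16)*(-3) = -525/16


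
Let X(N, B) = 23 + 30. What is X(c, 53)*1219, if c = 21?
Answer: 64607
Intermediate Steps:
X(N, B) = 53
X(c, 53)*1219 = 53*1219 = 64607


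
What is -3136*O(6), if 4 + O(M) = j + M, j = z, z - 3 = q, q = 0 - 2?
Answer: -9408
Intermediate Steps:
q = -2
z = 1 (z = 3 - 2 = 1)
j = 1
O(M) = -3 + M (O(M) = -4 + (1 + M) = -3 + M)
-3136*O(6) = -3136*(-3 + 6) = -3136*3 = -9408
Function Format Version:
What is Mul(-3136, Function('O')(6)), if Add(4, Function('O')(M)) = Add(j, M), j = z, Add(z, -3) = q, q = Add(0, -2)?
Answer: -9408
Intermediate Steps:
q = -2
z = 1 (z = Add(3, -2) = 1)
j = 1
Function('O')(M) = Add(-3, M) (Function('O')(M) = Add(-4, Add(1, M)) = Add(-3, M))
Mul(-3136, Function('O')(6)) = Mul(-3136, Add(-3, 6)) = Mul(-3136, 3) = -9408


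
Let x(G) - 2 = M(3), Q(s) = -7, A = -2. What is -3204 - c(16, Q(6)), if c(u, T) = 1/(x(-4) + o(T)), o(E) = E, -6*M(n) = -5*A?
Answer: -64077/20 ≈ -3203.9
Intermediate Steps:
M(n) = -5/3 (M(n) = -(-5)*(-2)/6 = -⅙*10 = -5/3)
x(G) = ⅓ (x(G) = 2 - 5/3 = ⅓)
c(u, T) = 1/(⅓ + T)
-3204 - c(16, Q(6)) = -3204 - 3/(1 + 3*(-7)) = -3204 - 3/(1 - 21) = -3204 - 3/(-20) = -3204 - 3*(-1)/20 = -3204 - 1*(-3/20) = -3204 + 3/20 = -64077/20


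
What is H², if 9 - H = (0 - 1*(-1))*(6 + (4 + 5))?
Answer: 36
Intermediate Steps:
H = -6 (H = 9 - (0 - 1*(-1))*(6 + (4 + 5)) = 9 - (0 + 1)*(6 + 9) = 9 - 15 = -6)
H² = (-6)² = 36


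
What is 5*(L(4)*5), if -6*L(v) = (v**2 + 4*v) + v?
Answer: -150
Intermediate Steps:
L(v) = -5*v/6 - v**2/6 (L(v) = -((v**2 + 4*v) + v)/6 = -(v**2 + 5*v)/6 = -5*v/6 - v**2/6)
5*(L(4)*5) = 5*(-1/6*4*(5 + 4)*5) = 5*(-1/6*4*9*5) = 5*(-6*5) = 5*(-30) = -150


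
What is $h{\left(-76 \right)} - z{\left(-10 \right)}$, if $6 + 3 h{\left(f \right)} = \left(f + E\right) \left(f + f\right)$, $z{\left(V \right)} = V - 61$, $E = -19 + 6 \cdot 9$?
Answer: $\frac{6439}{3} \approx 2146.3$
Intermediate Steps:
$E = 35$ ($E = -19 + 54 = 35$)
$z{\left(V \right)} = -61 + V$ ($z{\left(V \right)} = V - 61 = -61 + V$)
$h{\left(f \right)} = -2 + \frac{2 f \left(35 + f\right)}{3}$ ($h{\left(f \right)} = -2 + \frac{\left(f + 35\right) \left(f + f\right)}{3} = -2 + \frac{\left(35 + f\right) 2 f}{3} = -2 + \frac{2 f \left(35 + f\right)}{3}$)
$h{\left(-76 \right)} - z{\left(-10 \right)} = \left(-2 + \frac{2 \left(-76\right)^{2}}{3} + \frac{70}{3} \left(-76\right)\right) - \left(-61 - 10\right) = \left(-2 + \frac{2}{3} \cdot 5776 - \frac{5320}{3}\right) - -71 = \left(-2 + \frac{11552}{3} - \frac{5320}{3}\right) + 71 = \frac{6226}{3} + 71 = \frac{6439}{3}$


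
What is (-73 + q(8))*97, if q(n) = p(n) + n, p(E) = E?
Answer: -5529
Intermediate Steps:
q(n) = 2*n (q(n) = n + n = 2*n)
(-73 + q(8))*97 = (-73 + 2*8)*97 = (-73 + 16)*97 = -57*97 = -5529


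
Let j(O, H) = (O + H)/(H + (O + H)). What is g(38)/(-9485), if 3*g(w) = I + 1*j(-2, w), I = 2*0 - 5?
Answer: 167/1052835 ≈ 0.00015862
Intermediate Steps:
j(O, H) = (H + O)/(O + 2*H) (j(O, H) = (H + O)/(H + (H + O)) = (H + O)/(O + 2*H))
I = -5 (I = 0 - 5 = -5)
g(w) = -5/3 + (-2 + w)/(3*(-2 + 2*w)) (g(w) = (-5 + 1*((w - 2)/(-2 + 2*w)))/3 = (-5 + 1*((-2 + w)/(-2 + 2*w)))/3 = (-5 + (-2 + w)/(-2 + 2*w))/3 = -5/3 + (-2 + w)/(3*(-2 + 2*w)))
g(38)/(-9485) = ((8 - 9*38)/(6*(-1 + 38)))/(-9485) = ((⅙)*(8 - 342)/37)*(-1/9485) = ((⅙)*(1/37)*(-334))*(-1/9485) = -167/111*(-1/9485) = 167/1052835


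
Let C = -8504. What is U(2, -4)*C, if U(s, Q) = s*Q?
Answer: 68032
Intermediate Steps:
U(s, Q) = Q*s
U(2, -4)*C = -4*2*(-8504) = -8*(-8504) = 68032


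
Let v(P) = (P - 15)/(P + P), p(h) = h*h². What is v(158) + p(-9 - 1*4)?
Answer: -694109/316 ≈ -2196.5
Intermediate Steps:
p(h) = h³
v(P) = (-15 + P)/(2*P) (v(P) = (-15 + P)/((2*P)) = (-15 + P)*(1/(2*P)) = (-15 + P)/(2*P))
v(158) + p(-9 - 1*4) = (½)*(-15 + 158)/158 + (-9 - 1*4)³ = (½)*(1/158)*143 + (-9 - 4)³ = 143/316 + (-13)³ = 143/316 - 2197 = -694109/316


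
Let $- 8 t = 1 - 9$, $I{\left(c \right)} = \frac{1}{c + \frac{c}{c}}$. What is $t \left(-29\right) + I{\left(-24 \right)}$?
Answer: $- \frac{668}{23} \approx -29.043$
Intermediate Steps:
$I{\left(c \right)} = \frac{1}{1 + c}$ ($I{\left(c \right)} = \frac{1}{c + 1} = \frac{1}{1 + c}$)
$t = 1$ ($t = - \frac{1 - 9}{8} = \left(- \frac{1}{8}\right) \left(-8\right) = 1$)
$t \left(-29\right) + I{\left(-24 \right)} = 1 \left(-29\right) + \frac{1}{1 - 24} = -29 + \frac{1}{-23} = -29 - \frac{1}{23} = - \frac{668}{23}$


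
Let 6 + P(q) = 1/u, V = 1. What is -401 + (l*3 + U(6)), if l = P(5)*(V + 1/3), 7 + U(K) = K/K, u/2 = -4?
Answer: -863/2 ≈ -431.50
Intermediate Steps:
u = -8 (u = 2*(-4) = -8)
P(q) = -49/8 (P(q) = -6 + 1/(-8) = -6 - 1/8 = -49/8)
U(K) = -6 (U(K) = -7 + K/K = -7 + 1 = -6)
l = -49/6 (l = -49*(1 + 1/3)/8 = -49/8*4/3 = -49/6 ≈ -8.1667)
-401 + (l*3 + U(6)) = -401 + (-49/6*3 - 6) = -401 + (-49/2 - 6) = -401 - 61/2 = -863/2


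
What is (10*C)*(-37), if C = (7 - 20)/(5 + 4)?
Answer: 4810/9 ≈ 534.44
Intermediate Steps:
C = -13/9 ≈ -1.4444
(10*C)*(-37) = (10*(-13/9))*(-37) = -130/9*(-37) = 4810/9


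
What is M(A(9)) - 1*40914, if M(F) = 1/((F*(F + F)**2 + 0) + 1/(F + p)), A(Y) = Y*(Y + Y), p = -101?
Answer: -42443072089301/1037372833 ≈ -40914.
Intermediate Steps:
A(Y) = 2*Y**2 (A(Y) = Y*(2*Y) = 2*Y**2)
M(F) = 1/(1/(-101 + F) + 4*F**3) (M(F) = 1/((F*(F + F)**2 + 0) + 1/(F - 101)) = 1/((F*(2*F)**2 + 0) + 1/(-101 + F)) = 1/((F*(4*F**2) + 0) + 1/(-101 + F)) = 1/((4*F**3 + 0) + 1/(-101 + F)) = 1/(4*F**3 + 1/(-101 + F)) = 1/(1/(-101 + F) + 4*F**3))
M(A(9)) - 1*40914 = (-101 + 2*9**2)/(1 - 404*(2*9**2)**3 + 4*(2*9**2)**4) - 1*40914 = (-101 + 2*81)/(1 - 404*(2*81)**3 + 4*(2*81)**4) - 40914 = (-101 + 162)/(1 - 404*162**3 + 4*162**4) - 40914 = 61/(1 - 404*4251528 + 4*688747536) - 40914 = 61/(1 - 1717617312 + 2754990144) - 40914 = 61/1037372833 - 40914 = -42443072089301/1037372833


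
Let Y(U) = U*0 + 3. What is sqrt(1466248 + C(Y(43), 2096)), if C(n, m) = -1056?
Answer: 2*sqrt(366298) ≈ 1210.5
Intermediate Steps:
Y(U) = 3 (Y(U) = 0 + 3 = 3)
sqrt(1466248 + C(Y(43), 2096)) = sqrt(1466248 - 1056) = sqrt(1465192) = 2*sqrt(366298)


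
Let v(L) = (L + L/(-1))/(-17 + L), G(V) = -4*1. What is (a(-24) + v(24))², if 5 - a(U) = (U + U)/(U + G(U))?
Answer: 529/49 ≈ 10.796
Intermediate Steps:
G(V) = -4
v(L) = 0 (v(L) = (L + L*(-1))/(-17 + L) = (L - L)/(-17 + L) = 0/(-17 + L) = 0)
a(U) = 5 - 2*U/(-4 + U) (a(U) = 5 - (U + U)/(U - 4) = 5 - 2*U/(-4 + U))
(a(-24) + v(24))² = ((-20 + 3*(-24))/(-4 - 24) + 0)² = ((-20 - 72)/(-28) + 0)² = (-1/28*(-92) + 0)² = (23/7 + 0)² = (23/7)² = 529/49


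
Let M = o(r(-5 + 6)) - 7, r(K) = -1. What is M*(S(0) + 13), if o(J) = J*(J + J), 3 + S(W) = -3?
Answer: -35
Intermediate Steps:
S(W) = -6 (S(W) = -3 - 3 = -6)
o(J) = 2*J**2 (o(J) = J*(2*J) = 2*J**2)
M = -5 (M = 2*(-1)**2 - 7 = 2*1 - 7 = 2 - 7 = -5)
M*(S(0) + 13) = -5*(-6 + 13) = -5*7 = -35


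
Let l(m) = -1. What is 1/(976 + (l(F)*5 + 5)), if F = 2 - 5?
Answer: 1/976 ≈ 0.0010246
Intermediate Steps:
F = -3
1/(976 + (l(F)*5 + 5)) = 1/(976 + (-1*5 + 5)) = 1/(976 + (-5 + 5)) = 1/(976 + 0) = 1/976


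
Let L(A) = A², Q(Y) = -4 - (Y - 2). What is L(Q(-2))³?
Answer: 0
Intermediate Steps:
Q(Y) = -2 - Y (Q(Y) = -4 - (-2 + Y) = -4 + (2 - Y) = -2 - Y)
L(Q(-2))³ = ((-2 - 1*(-2))²)³ = ((-2 + 2)²)³ = (0²)³ = 0³ = 0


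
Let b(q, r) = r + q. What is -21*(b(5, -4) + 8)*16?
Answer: -3024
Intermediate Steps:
b(q, r) = q + r
-21*(b(5, -4) + 8)*16 = -21*((5 - 4) + 8)*16 = -21*(1 + 8)*16 = -21*9*16 = -189*16 = -3024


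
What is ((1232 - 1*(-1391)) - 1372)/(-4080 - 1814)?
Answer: -1251/5894 ≈ -0.21225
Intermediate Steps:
((1232 - 1*(-1391)) - 1372)/(-4080 - 1814) = ((1232 + 1391) - 1372)/(-5894) = (2623 - 1372)*(-1/5894) = 1251*(-1/5894) = -1251/5894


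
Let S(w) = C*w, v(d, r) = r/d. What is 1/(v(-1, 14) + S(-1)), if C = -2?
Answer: -1/12 ≈ -0.083333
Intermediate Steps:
S(w) = -2*w
1/(v(-1, 14) + S(-1)) = 1/(14/(-1) - 2*(-1)) = 1/(14*(-1) + 2) = 1/(-14 + 2) = 1/(-12) = -1/12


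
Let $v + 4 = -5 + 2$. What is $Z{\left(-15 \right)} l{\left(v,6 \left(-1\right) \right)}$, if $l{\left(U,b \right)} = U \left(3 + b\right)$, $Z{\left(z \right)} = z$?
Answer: $-315$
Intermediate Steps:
$v = -7$ ($v = -4 + \left(-5 + 2\right) = -4 - 3 = -7$)
$Z{\left(-15 \right)} l{\left(v,6 \left(-1\right) \right)} = - 15 \left(- 7 \left(3 + 6 \left(-1\right)\right)\right) = - 15 \left(- 7 \left(3 - 6\right)\right) = - 15 \left(\left(-7\right) \left(-3\right)\right) = \left(-15\right) 21 = -315$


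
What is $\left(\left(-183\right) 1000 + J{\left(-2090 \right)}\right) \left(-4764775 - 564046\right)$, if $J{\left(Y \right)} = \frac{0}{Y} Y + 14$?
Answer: $975099639506$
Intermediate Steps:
$J{\left(Y \right)} = 14$ ($J{\left(Y \right)} = 0 Y + 14 = 0 + 14 = 14$)
$\left(\left(-183\right) 1000 + J{\left(-2090 \right)}\right) \left(-4764775 - 564046\right) = \left(\left(-183\right) 1000 + 14\right) \left(-4764775 - 564046\right) = \left(-183000 + 14\right) \left(-5328821\right) = \left(-182986\right) \left(-5328821\right) = 975099639506$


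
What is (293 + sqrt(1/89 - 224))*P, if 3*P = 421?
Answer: 123353/3 + 421*I*sqrt(197135)/89 ≈ 41118.0 + 2100.3*I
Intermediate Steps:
P = 421/3 (P = (1/3)*421 = 421/3 ≈ 140.33)
(293 + sqrt(1/89 - 224))*P = (293 + sqrt(1/89 - 224))*(421/3) = (293 + sqrt(-19935/89))*(421/3) = (293 + 3*I*sqrt(197135)/89)*(421/3) = 123353/3 + 421*I*sqrt(197135)/89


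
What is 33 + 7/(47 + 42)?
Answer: 2944/89 ≈ 33.079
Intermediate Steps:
33 + 7/(47 + 42) = 33 + 7/89 = 2944/89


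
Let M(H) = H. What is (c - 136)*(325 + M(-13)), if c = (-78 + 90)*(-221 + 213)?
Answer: -72384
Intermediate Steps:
c = -96 (c = 12*(-8) = -96)
(c - 136)*(325 + M(-13)) = (-96 - 136)*(325 - 13) = -232*312 = -72384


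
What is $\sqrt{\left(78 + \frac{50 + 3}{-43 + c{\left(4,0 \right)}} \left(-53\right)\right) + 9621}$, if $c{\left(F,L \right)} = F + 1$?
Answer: $\frac{7 \sqrt{288002}}{38} \approx 98.858$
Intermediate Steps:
$c{\left(F,L \right)} = 1 + F$
$\sqrt{\left(78 + \frac{50 + 3}{-43 + c{\left(4,0 \right)}} \left(-53\right)\right) + 9621} = \sqrt{\left(78 + \frac{50 + 3}{-43 + \left(1 + 4\right)} \left(-53\right)\right) + 9621} = \sqrt{\left(78 + \frac{53}{-43 + 5} \left(-53\right)\right) + 9621} = \sqrt{\left(78 + \frac{53}{-38} \left(-53\right)\right) + 9621} = \sqrt{\left(78 + 53 \left(- \frac{1}{38}\right) \left(-53\right)\right) + 9621} = \sqrt{\left(78 - - \frac{2809}{38}\right) + 9621} = \sqrt{\left(78 + \frac{2809}{38}\right) + 9621} = \sqrt{\frac{5773}{38} + 9621} = \sqrt{\frac{371371}{38}} = \frac{7 \sqrt{288002}}{38}$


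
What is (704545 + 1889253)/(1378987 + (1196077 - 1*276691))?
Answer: 2593798/2298373 ≈ 1.1285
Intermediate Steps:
(704545 + 1889253)/(1378987 + (1196077 - 1*276691)) = 2593798/(1378987 + (1196077 - 276691)) = 2593798/(1378987 + 919386) = 2593798/2298373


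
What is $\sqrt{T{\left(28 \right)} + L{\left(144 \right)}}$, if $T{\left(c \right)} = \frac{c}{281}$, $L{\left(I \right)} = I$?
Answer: $\frac{2 \sqrt{2844563}}{281} \approx 12.004$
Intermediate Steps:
$T{\left(c \right)} = \frac{c}{281}$ ($T{\left(c \right)} = c \frac{1}{281} = \frac{c}{281}$)
$\sqrt{T{\left(28 \right)} + L{\left(144 \right)}} = \sqrt{\frac{1}{281} \cdot 28 + 144} = \sqrt{\frac{28}{281} + 144} = \sqrt{\frac{40492}{281}} = \frac{2 \sqrt{2844563}}{281}$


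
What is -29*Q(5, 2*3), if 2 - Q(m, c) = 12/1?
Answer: 290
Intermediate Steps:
Q(m, c) = -10 (Q(m, c) = 2 - 12/1 = 2 - 12 = -10)
-29*Q(5, 2*3) = -29*(-10) = 290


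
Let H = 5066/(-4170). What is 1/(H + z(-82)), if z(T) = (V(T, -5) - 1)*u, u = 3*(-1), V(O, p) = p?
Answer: 2085/34997 ≈ 0.059577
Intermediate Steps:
u = -3
z(T) = 18 (z(T) = (-5 - 1)*(-3) = -6*(-3) = 18)
H = -2533/2085 (H = 5066*(-1/4170) = -2533/2085 ≈ -1.2149)
1/(H + z(-82)) = 1/(-2533/2085 + 18) = 1/(34997/2085) = 2085/34997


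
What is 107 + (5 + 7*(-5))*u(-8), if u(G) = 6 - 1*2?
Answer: -13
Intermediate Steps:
u(G) = 4 (u(G) = 6 - 2 = 4)
107 + (5 + 7*(-5))*u(-8) = 107 + (5 + 7*(-5))*4 = 107 + (5 - 35)*4 = 107 - 30*4 = 107 - 120 = -13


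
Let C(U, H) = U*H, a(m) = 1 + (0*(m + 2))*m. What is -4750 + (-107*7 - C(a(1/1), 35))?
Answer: -5534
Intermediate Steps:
a(m) = 1 (a(m) = 1 + (0*(2 + m))*m = 1 + 0*m = 1 + 0 = 1)
C(U, H) = H*U
-4750 + (-107*7 - C(a(1/1), 35)) = -4750 + (-107*7 - 35) = -4750 + (-749 - 1*35) = -4750 + (-749 - 35) = -4750 - 784 = -5534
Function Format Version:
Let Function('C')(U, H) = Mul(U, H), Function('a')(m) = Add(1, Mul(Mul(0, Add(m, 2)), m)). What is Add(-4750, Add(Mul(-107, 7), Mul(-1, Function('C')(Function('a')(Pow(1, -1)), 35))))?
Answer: -5534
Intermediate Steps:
Function('a')(m) = 1 (Function('a')(m) = Add(1, Mul(Mul(0, Add(2, m)), m)) = Add(1, Mul(0, m)) = Add(1, 0) = 1)
Function('C')(U, H) = Mul(H, U)
Add(-4750, Add(Mul(-107, 7), Mul(-1, Function('C')(Function('a')(Pow(1, -1)), 35)))) = Add(-4750, Add(Mul(-107, 7), Mul(-1, Mul(35, 1)))) = Add(-4750, Add(-749, Mul(-1, 35))) = Add(-4750, Add(-749, -35)) = Add(-4750, -784) = -5534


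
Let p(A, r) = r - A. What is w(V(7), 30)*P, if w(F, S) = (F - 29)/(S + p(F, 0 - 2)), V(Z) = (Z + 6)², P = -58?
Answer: 8120/141 ≈ 57.589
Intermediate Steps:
V(Z) = (6 + Z)²
w(F, S) = (-29 + F)/(-2 + S - F) (w(F, S) = (F - 29)/(S + ((0 - 2) - F)) = (-29 + F)/(S + (-2 - F)) = (-29 + F)/(-2 + S - F))
w(V(7), 30)*P = ((29 - (6 + 7)²)/(2 + (6 + 7)² - 1*30))*(-58) = ((29 - 1*13²)/(2 + 13² - 30))*(-58) = ((29 - 1*169)/(2 + 169 - 30))*(-58) = ((29 - 169)/141)*(-58) = ((1/141)*(-140))*(-58) = -140/141*(-58) = 8120/141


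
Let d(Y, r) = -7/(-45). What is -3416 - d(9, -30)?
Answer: -153727/45 ≈ -3416.2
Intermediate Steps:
d(Y, r) = 7/45 (d(Y, r) = -7*(-1/45) = 7/45)
-3416 - d(9, -30) = -3416 - 1*7/45 = -3416 - 7/45 = -153727/45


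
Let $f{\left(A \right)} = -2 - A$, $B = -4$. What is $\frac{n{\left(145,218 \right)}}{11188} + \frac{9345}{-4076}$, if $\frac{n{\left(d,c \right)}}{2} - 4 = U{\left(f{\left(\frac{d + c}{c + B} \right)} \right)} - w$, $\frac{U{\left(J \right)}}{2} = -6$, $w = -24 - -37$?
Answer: $- \frac{26180763}{11400572} \approx -2.2964$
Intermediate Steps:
$w = 13$ ($w = -24 + 37 = 13$)
$U{\left(J \right)} = -12$ ($U{\left(J \right)} = 2 \left(-6\right) = -12$)
$n{\left(d,c \right)} = -42$ ($n{\left(d,c \right)} = 8 + 2 \left(-12 - 13\right) = 8 + 2 \left(-25\right) = 8 - 50 = -42$)
$\frac{n{\left(145,218 \right)}}{11188} + \frac{9345}{-4076} = - \frac{42}{11188} + \frac{9345}{-4076} = \left(-42\right) \frac{1}{11188} + 9345 \left(- \frac{1}{4076}\right) = - \frac{21}{5594} - \frac{9345}{4076} = - \frac{26180763}{11400572}$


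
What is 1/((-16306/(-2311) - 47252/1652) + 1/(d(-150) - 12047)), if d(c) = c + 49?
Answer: -11594573564/249830223263 ≈ -0.046410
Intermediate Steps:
d(c) = 49 + c
1/((-16306/(-2311) - 47252/1652) + 1/(d(-150) - 12047)) = 1/((-16306/(-2311) - 47252/1652) + 1/((49 - 150) - 12047)) = 1/((-16306*(-1/2311) - 47252*1/1652) + 1/(-101 - 12047)) = 1/((16306/2311 - 11813/413) + 1/(-12148)) = 1/(-20565465/954443 - 1/12148) = 1/(-249830223263/11594573564) = -11594573564/249830223263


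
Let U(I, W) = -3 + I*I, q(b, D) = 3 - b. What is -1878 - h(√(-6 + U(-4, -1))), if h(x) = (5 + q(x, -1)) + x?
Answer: -1886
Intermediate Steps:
U(I, W) = -3 + I²
h(x) = 8 (h(x) = (5 + (3 - x)) + x = (8 - x) + x = 8)
-1878 - h(√(-6 + U(-4, -1))) = -1878 - 1*8 = -1878 - 8 = -1886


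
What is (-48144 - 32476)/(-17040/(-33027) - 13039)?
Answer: 887545580/143540671 ≈ 6.1832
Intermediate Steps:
(-48144 - 32476)/(-17040/(-33027) - 13039) = -80620/(-17040*(-1/33027) - 13039) = -80620/(5680/11009 - 13039) = -80620/(-143540671/11009) = -80620*(-11009/143540671) = 887545580/143540671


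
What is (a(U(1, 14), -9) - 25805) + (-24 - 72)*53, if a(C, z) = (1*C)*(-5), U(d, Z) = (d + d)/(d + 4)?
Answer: -30895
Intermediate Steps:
U(d, Z) = 2*d/(4 + d) (U(d, Z) = (2*d)/(4 + d) = 2*d/(4 + d))
a(C, z) = -5*C (a(C, z) = C*(-5) = -5*C)
(a(U(1, 14), -9) - 25805) + (-24 - 72)*53 = (-10/(4 + 1) - 25805) + (-24 - 72)*53 = (-10/5 - 25805) - 96*53 = (-10/5 - 25805) - 5088 = (-5*⅖ - 25805) - 5088 = (-2 - 25805) - 5088 = -25807 - 5088 = -30895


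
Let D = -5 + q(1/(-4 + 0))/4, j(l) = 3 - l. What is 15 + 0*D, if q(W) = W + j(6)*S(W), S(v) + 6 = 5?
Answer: 15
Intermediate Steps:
S(v) = -1 (S(v) = -6 + 5 = -1)
q(W) = 3 + W (q(W) = W + (3 - 1*6)*(-1) = W + (3 - 6)*(-1) = W - 3*(-1) = W + 3 = 3 + W)
D = -69/16 (D = -5 + (3 + 1/(-4 + 0))/4 = -5 + (3 + 1/(-4))/4 = -5 + (3 - ¼)/4 = -5 + (¼)*(11/4) = -5 + 11/16 = -69/16 ≈ -4.3125)
15 + 0*D = 15 + 0*(-69/16) = 15 + 0 = 15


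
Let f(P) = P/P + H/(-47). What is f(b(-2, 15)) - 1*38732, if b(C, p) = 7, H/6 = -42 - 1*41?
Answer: -1819859/47 ≈ -38720.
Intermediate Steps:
H = -498 (H = 6*(-42 - 1*41) = 6*(-42 - 41) = 6*(-83) = -498)
f(P) = 545/47 (f(P) = P/P - 498/(-47) = 1 - 498*(-1/47) = 1 + 498/47 = 545/47)
f(b(-2, 15)) - 1*38732 = 545/47 - 1*38732 = 545/47 - 38732 = -1819859/47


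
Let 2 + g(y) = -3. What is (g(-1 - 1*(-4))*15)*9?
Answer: -675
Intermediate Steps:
g(y) = -5 (g(y) = -2 - 3 = -5)
(g(-1 - 1*(-4))*15)*9 = -5*15*9 = -75*9 = -675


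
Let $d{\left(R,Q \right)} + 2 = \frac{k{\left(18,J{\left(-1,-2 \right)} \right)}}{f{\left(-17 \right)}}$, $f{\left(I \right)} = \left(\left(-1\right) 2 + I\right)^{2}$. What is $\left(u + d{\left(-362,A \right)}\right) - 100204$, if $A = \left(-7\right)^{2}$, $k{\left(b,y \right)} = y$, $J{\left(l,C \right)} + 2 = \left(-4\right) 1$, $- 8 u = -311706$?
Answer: $- \frac{88434555}{1444} \approx -61243.0$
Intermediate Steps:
$f{\left(I \right)} = \left(-2 + I\right)^{2}$
$u = \frac{155853}{4}$ ($u = \left(- \frac{1}{8}\right) \left(-311706\right) = \frac{155853}{4} \approx 38963.0$)
$J{\left(l,C \right)} = -6$ ($J{\left(l,C \right)} = -2 - 4 = -6$)
$A = 49$
$d{\left(R,Q \right)} = - \frac{728}{361}$ ($d{\left(R,Q \right)} = -2 - \frac{6}{\left(-2 - 17\right)^{2}} = -2 - \frac{6}{\left(-19\right)^{2}} = -2 - \frac{6}{361} = - \frac{728}{361}$)
$\left(u + d{\left(-362,A \right)}\right) - 100204 = \left(\frac{155853}{4} - \frac{728}{361}\right) - 100204 = \frac{56260021}{1444} - 100204 = - \frac{88434555}{1444}$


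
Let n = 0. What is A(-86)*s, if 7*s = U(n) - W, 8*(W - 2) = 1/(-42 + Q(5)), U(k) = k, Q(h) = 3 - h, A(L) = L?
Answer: 30229/1232 ≈ 24.537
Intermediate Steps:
W = 703/352 (W = 2 + 1/(8*(-42 + (3 - 1*5))) = 2 + 1/(8*(-42 + (3 - 5))) = 2 + 1/(8*(-42 - 2)) = 2 + (1/8)/(-44) = 2 + (1/8)*(-1/44) = 2 - 1/352 = 703/352 ≈ 1.9972)
s = -703/2464 (s = (0 - 1*703/352)/7 = (0 - 703/352)/7 = (1/7)*(-703/352) = -703/2464 ≈ -0.28531)
A(-86)*s = -86*(-703/2464) = 30229/1232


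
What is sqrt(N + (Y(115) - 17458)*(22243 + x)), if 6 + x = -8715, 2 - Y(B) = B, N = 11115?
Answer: I*sqrt(237583947) ≈ 15414.0*I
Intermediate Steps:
Y(B) = 2 - B
x = -8721 (x = -6 - 8715 = -8721)
sqrt(N + (Y(115) - 17458)*(22243 + x)) = sqrt(11115 + ((2 - 1*115) - 17458)*(22243 - 8721)) = sqrt(11115 + ((2 - 115) - 17458)*13522) = sqrt(11115 + (-113 - 17458)*13522) = sqrt(11115 - 17571*13522) = sqrt(11115 - 237595062) = sqrt(-237583947) = I*sqrt(237583947)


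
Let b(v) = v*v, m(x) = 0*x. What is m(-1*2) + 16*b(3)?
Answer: 144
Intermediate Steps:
m(x) = 0
b(v) = v²
m(-1*2) + 16*b(3) = 0 + 16*3² = 0 + 16*9 = 0 + 144 = 144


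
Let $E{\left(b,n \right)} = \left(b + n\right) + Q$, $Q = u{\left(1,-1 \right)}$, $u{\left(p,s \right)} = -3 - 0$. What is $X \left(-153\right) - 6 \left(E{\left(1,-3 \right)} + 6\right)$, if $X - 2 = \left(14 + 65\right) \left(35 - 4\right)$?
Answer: $-375009$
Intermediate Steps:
$u{\left(p,s \right)} = -3$ ($u{\left(p,s \right)} = -3 + 0 = -3$)
$Q = -3$
$E{\left(b,n \right)} = -3 + b + n$ ($E{\left(b,n \right)} = \left(b + n\right) - 3 = -3 + b + n$)
$X = 2451$ ($X = 2 + \left(14 + 65\right) \left(35 - 4\right) = 2 + 79 \cdot 31 = 2 + 2449 = 2451$)
$X \left(-153\right) - 6 \left(E{\left(1,-3 \right)} + 6\right) = 2451 \left(-153\right) - 6 \left(\left(-3 + 1 - 3\right) + 6\right) = -375003 - 6 \left(-5 + 6\right) = -375003 - 6 = -375009$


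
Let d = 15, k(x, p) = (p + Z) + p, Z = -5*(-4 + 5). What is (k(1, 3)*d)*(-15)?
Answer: -225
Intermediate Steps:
Z = -5 (Z = -5*1 = -5)
k(x, p) = -5 + 2*p (k(x, p) = (p - 5) + p = (-5 + p) + p = -5 + 2*p)
(k(1, 3)*d)*(-15) = ((-5 + 2*3)*15)*(-15) = ((-5 + 6)*15)*(-15) = (1*15)*(-15) = 15*(-15) = -225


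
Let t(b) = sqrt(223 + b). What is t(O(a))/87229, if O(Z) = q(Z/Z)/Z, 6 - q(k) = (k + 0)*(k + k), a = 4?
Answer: 4*sqrt(14)/87229 ≈ 0.00017158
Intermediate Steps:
q(k) = 6 - 2*k**2 (q(k) = 6 - (k + 0)*(k + k) = 6 - k*2*k = 6 - 2*k**2)
O(Z) = 4/Z (O(Z) = (6 - 2*(Z/Z)**2)/Z = (6 - 2*1**2)/Z = (6 - 2*1)/Z = (6 - 2)/Z = 4/Z)
t(O(a))/87229 = sqrt(223 + 4/4)/87229 = sqrt(223 + 4*(1/4))*(1/87229) = sqrt(223 + 1)*(1/87229) = sqrt(224)*(1/87229) = (4*sqrt(14))*(1/87229) = 4*sqrt(14)/87229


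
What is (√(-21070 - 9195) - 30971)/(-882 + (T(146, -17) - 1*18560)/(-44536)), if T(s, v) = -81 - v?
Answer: 172415557/4907766 - 5567*I*√30265/4907766 ≈ 35.131 - 0.19734*I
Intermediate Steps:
(√(-21070 - 9195) - 30971)/(-882 + (T(146, -17) - 1*18560)/(-44536)) = (√(-21070 - 9195) - 30971)/(-882 + ((-81 - 1*(-17)) - 1*18560)/(-44536)) = (√(-30265) - 30971)/(-882 + ((-81 + 17) - 18560)*(-1/44536)) = (I*√30265 - 30971)/(-882 + (-64 - 18560)*(-1/44536)) = (-30971 + I*√30265)/(-882 - 18624*(-1/44536)) = (-30971 + I*√30265)/(-882 + 2328/5567) = (-30971 + I*√30265)/(-4907766/5567) = (-30971 + I*√30265)*(-5567/4907766) = 172415557/4907766 - 5567*I*√30265/4907766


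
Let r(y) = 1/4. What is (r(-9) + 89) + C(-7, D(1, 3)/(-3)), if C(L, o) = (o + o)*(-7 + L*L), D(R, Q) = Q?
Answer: 21/4 ≈ 5.2500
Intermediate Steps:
r(y) = ¼
C(L, o) = 2*o*(-7 + L²) (C(L, o) = (2*o)*(-7 + L²) = 2*o*(-7 + L²))
(r(-9) + 89) + C(-7, D(1, 3)/(-3)) = (¼ + 89) + 2*(3/(-3))*(-7 + (-7)²) = 357/4 + 2*(3*(-⅓))*(-7 + 49) = 357/4 + 2*(-1)*42 = 357/4 - 84 = 21/4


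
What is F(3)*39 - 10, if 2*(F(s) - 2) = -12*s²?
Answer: -2038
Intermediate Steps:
F(s) = 2 - 6*s² (F(s) = 2 + (-12*s²)/2 = 2 - 6*s²)
F(3)*39 - 10 = (2 - 6*3²)*39 - 10 = (2 - 6*9)*39 - 10 = (2 - 54)*39 - 10 = -52*39 - 10 = -2028 - 10 = -2038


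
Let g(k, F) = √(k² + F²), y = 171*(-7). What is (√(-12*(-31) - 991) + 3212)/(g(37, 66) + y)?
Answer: -961191/356771 - 4015*√229/356771 - 1197*I*√619/1427084 - 5*I*√141751/1427084 ≈ -2.8644 - 0.022188*I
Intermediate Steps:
y = -1197
g(k, F) = √(F² + k²)
(√(-12*(-31) - 991) + 3212)/(g(37, 66) + y) = (√(-12*(-31) - 991) + 3212)/(√(66² + 37²) - 1197) = (√(372 - 991) + 3212)/(√(4356 + 1369) - 1197) = (√(-619) + 3212)/(√5725 - 1197) = (I*√619 + 3212)/(5*√229 - 1197) = (3212 + I*√619)/(-1197 + 5*√229)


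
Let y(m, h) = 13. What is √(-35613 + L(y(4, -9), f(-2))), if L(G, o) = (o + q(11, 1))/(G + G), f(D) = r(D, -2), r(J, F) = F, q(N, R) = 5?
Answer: I*√24074310/26 ≈ 188.71*I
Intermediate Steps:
f(D) = -2
L(G, o) = (5 + o)/(2*G) (L(G, o) = (o + 5)/(G + G) = (5 + o)/((2*G)) = (5 + o)*(1/(2*G)) = (5 + o)/(2*G))
√(-35613 + L(y(4, -9), f(-2))) = √(-35613 + (½)*(5 - 2)/13) = √(-35613 + (½)*(1/13)*3) = √(-35613 + 3/26) = √(-925935/26) = I*√24074310/26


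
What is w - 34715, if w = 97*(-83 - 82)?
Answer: -50720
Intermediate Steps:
w = -16005 (w = 97*(-165) = -16005)
w - 34715 = -16005 - 34715 = -50720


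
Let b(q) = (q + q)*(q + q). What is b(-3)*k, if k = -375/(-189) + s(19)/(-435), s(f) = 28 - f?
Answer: 71744/1015 ≈ 70.684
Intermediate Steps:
b(q) = 4*q² (b(q) = (2*q)*(2*q) = 4*q²)
k = 17936/9135 (k = -375/(-189) + (28 - 1*19)/(-435) = -375*(-1/189) + (28 - 19)*(-1/435) = 125/63 + 9*(-1/435) = 125/63 - 3/145 = 17936/9135 ≈ 1.9634)
b(-3)*k = (4*(-3)²)*(17936/9135) = (4*9)*(17936/9135) = 36*(17936/9135) = 71744/1015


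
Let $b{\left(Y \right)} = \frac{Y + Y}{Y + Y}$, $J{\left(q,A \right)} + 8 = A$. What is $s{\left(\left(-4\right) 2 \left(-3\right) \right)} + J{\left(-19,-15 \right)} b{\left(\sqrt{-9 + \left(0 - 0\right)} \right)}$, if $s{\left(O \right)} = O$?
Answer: $1$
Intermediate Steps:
$J{\left(q,A \right)} = -8 + A$
$b{\left(Y \right)} = 1$ ($b{\left(Y \right)} = \frac{2 Y}{2 Y} = 2 Y \frac{1}{2 Y} = 1$)
$s{\left(\left(-4\right) 2 \left(-3\right) \right)} + J{\left(-19,-15 \right)} b{\left(\sqrt{-9 + \left(0 - 0\right)} \right)} = \left(-4\right) 2 \left(-3\right) + \left(-8 - 15\right) 1 = \left(-8\right) \left(-3\right) - 23 = 24 - 23 = 1$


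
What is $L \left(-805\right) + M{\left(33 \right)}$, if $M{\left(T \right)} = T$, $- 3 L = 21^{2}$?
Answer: $118368$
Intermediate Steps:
$L = -147$ ($L = - \frac{21^{2}}{3} = \left(- \frac{1}{3}\right) 441 = -147$)
$L \left(-805\right) + M{\left(33 \right)} = \left(-147\right) \left(-805\right) + 33 = 118335 + 33 = 118368$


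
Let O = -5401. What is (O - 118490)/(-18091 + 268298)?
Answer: -123891/250207 ≈ -0.49515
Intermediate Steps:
(O - 118490)/(-18091 + 268298) = (-5401 - 118490)/(-18091 + 268298) = -123891/250207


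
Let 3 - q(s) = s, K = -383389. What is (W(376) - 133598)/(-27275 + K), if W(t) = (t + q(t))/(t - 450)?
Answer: 9886255/30389136 ≈ 0.32532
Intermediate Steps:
q(s) = 3 - s
W(t) = 3/(-450 + t) (W(t) = (t + (3 - t))/(t - 450) = 3/(-450 + t))
(W(376) - 133598)/(-27275 + K) = (3/(-450 + 376) - 133598)/(-27275 - 383389) = (3/(-74) - 133598)/(-410664) = (3*(-1/74) - 133598)*(-1/410664) = (-3/74 - 133598)*(-1/410664) = -9886255/74*(-1/410664) = 9886255/30389136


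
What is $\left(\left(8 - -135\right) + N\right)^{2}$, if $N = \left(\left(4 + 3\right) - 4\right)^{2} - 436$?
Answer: $80656$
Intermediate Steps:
$N = -427$ ($N = \left(7 - 4\right)^{2} - 436 = 3^{2} - 436 = 9 - 436 = -427$)
$\left(\left(8 - -135\right) + N\right)^{2} = \left(\left(8 - -135\right) - 427\right)^{2} = \left(\left(8 + 135\right) - 427\right)^{2} = \left(143 - 427\right)^{2} = \left(-284\right)^{2} = 80656$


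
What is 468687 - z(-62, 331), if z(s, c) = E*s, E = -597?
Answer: 431673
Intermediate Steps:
z(s, c) = -597*s
468687 - z(-62, 331) = 468687 - (-597)*(-62) = 468687 - 1*37014 = 468687 - 37014 = 431673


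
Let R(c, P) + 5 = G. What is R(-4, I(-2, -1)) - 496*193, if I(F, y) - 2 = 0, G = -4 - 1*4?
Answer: -95741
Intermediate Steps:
G = -8 (G = -4 - 4 = -8)
I(F, y) = 2 (I(F, y) = 2 + 0 = 2)
R(c, P) = -13 (R(c, P) = -5 - 8 = -13)
R(-4, I(-2, -1)) - 496*193 = -13 - 496*193 = -13 - 95728 = -95741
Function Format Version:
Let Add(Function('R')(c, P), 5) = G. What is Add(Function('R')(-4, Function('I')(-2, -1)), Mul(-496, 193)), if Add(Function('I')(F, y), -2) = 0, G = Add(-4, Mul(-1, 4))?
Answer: -95741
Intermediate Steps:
G = -8 (G = Add(-4, -4) = -8)
Function('I')(F, y) = 2 (Function('I')(F, y) = Add(2, 0) = 2)
Function('R')(c, P) = -13 (Function('R')(c, P) = Add(-5, -8) = -13)
Add(Function('R')(-4, Function('I')(-2, -1)), Mul(-496, 193)) = Add(-13, Mul(-496, 193)) = Add(-13, -95728) = -95741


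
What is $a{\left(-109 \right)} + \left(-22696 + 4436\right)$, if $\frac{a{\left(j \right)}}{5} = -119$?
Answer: $-18855$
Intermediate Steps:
$a{\left(j \right)} = -595$ ($a{\left(j \right)} = 5 \left(-119\right) = -595$)
$a{\left(-109 \right)} + \left(-22696 + 4436\right) = -595 + \left(-22696 + 4436\right) = -595 - 18260 = -18855$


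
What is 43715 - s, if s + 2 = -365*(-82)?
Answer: 13787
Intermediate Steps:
s = 29928 (s = -2 - 365*(-82) = -2 + 29930 = 29928)
43715 - s = 43715 - 1*29928 = 43715 - 29928 = 13787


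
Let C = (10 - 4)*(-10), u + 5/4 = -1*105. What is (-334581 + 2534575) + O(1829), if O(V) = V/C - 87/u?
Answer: 11219818111/5100 ≈ 2.2000e+6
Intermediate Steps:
u = -425/4 (u = -5/4 - 1*105 = -5/4 - 105 = -425/4 ≈ -106.25)
C = -60 (C = 6*(-10) = -60)
O(V) = 348/425 - V/60 (O(V) = V/(-60) - 87/(-425/4) = V*(-1/60) - 87*(-4/425) = -V/60 + 348/425 = 348/425 - V/60)
(-334581 + 2534575) + O(1829) = (-334581 + 2534575) + (348/425 - 1/60*1829) = 2199994 + (348/425 - 1829/60) = 2199994 - 151289/5100 = 11219818111/5100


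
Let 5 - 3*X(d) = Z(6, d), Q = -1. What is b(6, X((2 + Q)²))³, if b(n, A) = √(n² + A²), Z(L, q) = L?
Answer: 1625*√13/27 ≈ 217.00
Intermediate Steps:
X(d) = -⅓ (X(d) = 5/3 - ⅓*6 = 5/3 - 2 = -⅓)
b(n, A) = √(A² + n²)
b(6, X((2 + Q)²))³ = (√((-⅓)² + 6²))³ = (√(⅑ + 36))³ = (√(325/9))³ = (5*√13/3)³ = 1625*√13/27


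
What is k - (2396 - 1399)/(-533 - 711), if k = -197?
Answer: -244071/1244 ≈ -196.20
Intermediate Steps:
k - (2396 - 1399)/(-533 - 711) = -197 - (2396 - 1399)/(-533 - 711) = -197 - 997/(-1244) = -197 - 997*(-1)/1244 = -197 - 1*(-997/1244) = -197 + 997/1244 = -244071/1244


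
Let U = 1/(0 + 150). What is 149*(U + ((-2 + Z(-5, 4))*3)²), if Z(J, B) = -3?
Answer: 5028899/150 ≈ 33526.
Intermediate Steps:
U = 1/150 ≈ 0.0066667
149*(U + ((-2 + Z(-5, 4))*3)²) = 149*(1/150 + ((-2 - 3)*3)²) = 149*(1/150 + (-5*3)²) = 149*(1/150 + (-15)²) = 149*(1/150 + 225) = 149*(33751/150) = 5028899/150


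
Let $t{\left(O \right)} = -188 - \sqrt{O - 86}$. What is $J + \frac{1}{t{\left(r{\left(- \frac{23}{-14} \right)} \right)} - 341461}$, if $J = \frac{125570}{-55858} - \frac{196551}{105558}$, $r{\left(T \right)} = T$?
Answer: $\frac{- 4038977303 \sqrt{16534} + 19318789550234174 i}{982709794 \left(\sqrt{16534} - 4783086 i\right)} \approx -4.11 + 7.87 \cdot 10^{-11} i$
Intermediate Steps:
$t{\left(O \right)} = -188 - \sqrt{-86 + O}$
$J = - \frac{4038977303}{982709794}$ ($J = 125570 \left(- \frac{1}{55858}\right) - \frac{65517}{35186} = - \frac{62785}{27929} - \frac{65517}{35186} = - \frac{4038977303}{982709794} \approx -4.11$)
$J + \frac{1}{t{\left(r{\left(- \frac{23}{-14} \right)} \right)} - 341461} = - \frac{4038977303}{982709794} + \frac{1}{\left(-188 - \sqrt{-86 - \frac{23}{-14}}\right) - 341461} = - \frac{4038977303}{982709794} + \frac{1}{\left(-188 - \sqrt{-86 - - \frac{23}{14}}\right) - 341461} = - \frac{4038977303}{982709794} + \frac{1}{\left(-188 - \sqrt{-86 + \frac{23}{14}}\right) - 341461} = - \frac{4038977303}{982709794} + \frac{1}{\left(-188 - \sqrt{- \frac{1181}{14}}\right) - 341461} = - \frac{4038977303}{982709794} + \frac{1}{\left(-188 - \frac{i \sqrt{16534}}{14}\right) - 341461} = - \frac{4038977303}{982709794} + \frac{1}{-341649 - \frac{i \sqrt{16534}}{14}}$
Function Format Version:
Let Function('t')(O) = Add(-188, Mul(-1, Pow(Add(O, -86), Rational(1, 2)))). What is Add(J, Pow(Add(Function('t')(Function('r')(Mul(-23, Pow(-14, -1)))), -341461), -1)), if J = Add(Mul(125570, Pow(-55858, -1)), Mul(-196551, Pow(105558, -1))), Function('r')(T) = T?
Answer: Mul(Rational(1, 982709794), Pow(Add(Pow(16534, Rational(1, 2)), Mul(-4783086, I)), -1), Add(Mul(-4038977303, Pow(16534, Rational(1, 2))), Mul(19318789550234174, I))) ≈ Add(-4.1100, Mul(7.8700e-11, I))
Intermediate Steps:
Function('t')(O) = Add(-188, Mul(-1, Pow(Add(-86, O), Rational(1, 2))))
J = Rational(-4038977303, 982709794) (J = Add(Mul(125570, Rational(-1, 55858)), Mul(-196551, Rational(1, 105558))) = Add(Rational(-62785, 27929), Rational(-65517, 35186)) = Rational(-4038977303, 982709794) ≈ -4.1100)
Add(J, Pow(Add(Function('t')(Function('r')(Mul(-23, Pow(-14, -1)))), -341461), -1)) = Add(Rational(-4038977303, 982709794), Pow(Add(Add(-188, Mul(-1, Pow(Add(-86, Mul(-23, Pow(-14, -1))), Rational(1, 2)))), -341461), -1)) = Add(Rational(-4038977303, 982709794), Pow(Add(Add(-188, Mul(-1, Pow(Add(-86, Mul(-23, Rational(-1, 14))), Rational(1, 2)))), -341461), -1)) = Add(Rational(-4038977303, 982709794), Pow(Add(Add(-188, Mul(-1, Pow(Add(-86, Rational(23, 14)), Rational(1, 2)))), -341461), -1)) = Add(Rational(-4038977303, 982709794), Pow(Add(Add(-188, Mul(-1, Pow(Rational(-1181, 14), Rational(1, 2)))), -341461), -1)) = Add(Rational(-4038977303, 982709794), Pow(Add(Add(-188, Mul(-1, Mul(Rational(1, 14), I, Pow(16534, Rational(1, 2))))), -341461), -1)) = Add(Rational(-4038977303, 982709794), Pow(Add(Add(-188, Mul(Rational(-1, 14), I, Pow(16534, Rational(1, 2)))), -341461), -1)) = Add(Rational(-4038977303, 982709794), Pow(Add(-341649, Mul(Rational(-1, 14), I, Pow(16534, Rational(1, 2)))), -1))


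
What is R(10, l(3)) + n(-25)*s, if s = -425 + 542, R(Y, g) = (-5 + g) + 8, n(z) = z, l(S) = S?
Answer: -2919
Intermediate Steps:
R(Y, g) = 3 + g
s = 117
R(10, l(3)) + n(-25)*s = (3 + 3) - 25*117 = 6 - 2925 = -2919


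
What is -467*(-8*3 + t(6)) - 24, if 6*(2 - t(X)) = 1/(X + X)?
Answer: 738467/72 ≈ 10256.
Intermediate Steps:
t(X) = 2 - 1/(12*X) (t(X) = 2 - 1/(6*(X + X)) = 2 - 1/(2*X)/6 = 2 - 1/(12*X))
-467*(-8*3 + t(6)) - 24 = -467*(-8*3 + (2 - 1/12/6)) - 24 = -467*(-24 + (2 - 1/12*⅙)) - 24 = -467*(-24 + (2 - 1/72)) - 24 = -467*(-24 + 143/72) - 24 = -467*(-1585/72) - 24 = 740195/72 - 24 = 738467/72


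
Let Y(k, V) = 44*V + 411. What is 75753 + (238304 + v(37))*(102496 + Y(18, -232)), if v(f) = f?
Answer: 22094048112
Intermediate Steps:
Y(k, V) = 411 + 44*V
75753 + (238304 + v(37))*(102496 + Y(18, -232)) = 75753 + (238304 + 37)*(102496 + (411 + 44*(-232))) = 75753 + 238341*(102496 + (411 - 10208)) = 75753 + 238341*(102496 - 9797) = 75753 + 238341*92699 = 75753 + 22093972359 = 22094048112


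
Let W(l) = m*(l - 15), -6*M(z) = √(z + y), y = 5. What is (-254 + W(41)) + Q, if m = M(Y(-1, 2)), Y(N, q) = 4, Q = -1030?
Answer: -1297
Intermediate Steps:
M(z) = -√(5 + z)/6 (M(z) = -√(z + 5)/6 = -√(5 + z)/6)
m = -½ (m = -√(5 + 4)/6 = -√9/6 = -⅙*3 = -½ ≈ -0.50000)
W(l) = 15/2 - l/2 (W(l) = -(l - 15)/2 = -(-15 + l)/2 = 15/2 - l/2)
(-254 + W(41)) + Q = (-254 + (15/2 - ½*41)) - 1030 = (-254 + (15/2 - 41/2)) - 1030 = (-254 - 13) - 1030 = -267 - 1030 = -1297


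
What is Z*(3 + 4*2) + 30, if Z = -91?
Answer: -971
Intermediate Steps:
Z*(3 + 4*2) + 30 = -91*(3 + 4*2) + 30 = -91*(3 + 8) + 30 = -91*11 + 30 = -1001 + 30 = -971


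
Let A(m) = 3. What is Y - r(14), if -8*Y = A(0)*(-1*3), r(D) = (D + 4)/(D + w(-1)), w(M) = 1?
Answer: -3/40 ≈ -0.075000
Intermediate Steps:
r(D) = (4 + D)/(1 + D) (r(D) = (D + 4)/(D + 1) = (4 + D)/(1 + D))
Y = 9/8 (Y = -3*(-1*3)/8 = -3*(-3)/8 = -1/8*(-9) = 9/8 ≈ 1.1250)
Y - r(14) = 9/8 - (4 + 14)/(1 + 14) = 9/8 - 18/15 = 9/8 - 1*6/5 = 9/8 - 6/5 = -3/40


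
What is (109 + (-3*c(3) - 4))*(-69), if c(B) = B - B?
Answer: -7245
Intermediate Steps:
c(B) = 0
(109 + (-3*c(3) - 4))*(-69) = (109 + (-3*0 - 4))*(-69) = (109 + (0 - 4))*(-69) = (109 - 4)*(-69) = 105*(-69) = -7245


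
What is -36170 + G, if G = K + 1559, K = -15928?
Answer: -50539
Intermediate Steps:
G = -14369 (G = -15928 + 1559 = -14369)
-36170 + G = -36170 - 14369 = -50539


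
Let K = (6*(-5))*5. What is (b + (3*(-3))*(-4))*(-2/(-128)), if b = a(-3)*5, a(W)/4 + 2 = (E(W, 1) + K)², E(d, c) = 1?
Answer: 27751/4 ≈ 6937.8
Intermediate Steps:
K = -150 (K = -30*5 = -150)
a(W) = 88796 (a(W) = -8 + 4*(1 - 150)² = -8 + 4*(-149)² = -8 + 4*22201 = -8 + 88804 = 88796)
b = 443980 (b = 88796*5 = 443980)
(b + (3*(-3))*(-4))*(-2/(-128)) = (443980 + (3*(-3))*(-4))*(-2/(-128)) = (443980 - 9*(-4))*(-2*(-1/128)) = (443980 + 36)*(1/64) = 444016*(1/64) = 27751/4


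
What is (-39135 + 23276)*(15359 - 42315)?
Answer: 427495204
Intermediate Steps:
(-39135 + 23276)*(15359 - 42315) = -15859*(-26956) = 427495204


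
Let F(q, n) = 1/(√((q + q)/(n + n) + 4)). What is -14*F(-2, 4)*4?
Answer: -8*√14 ≈ -29.933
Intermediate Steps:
F(q, n) = (4 + q/n)^(-½) (F(q, n) = 1/(√((2*q)/((2*n)) + 4)) = 1/(√((2*q)*(1/(2*n)) + 4)) = 1/(√(q/n + 4)) = 1/(√(4 + q/n)) = (4 + q/n)^(-½))
-14*F(-2, 4)*4 = -14/√(4 - 2/4)*4 = -14/√(4 - 2*¼)*4 = -14/√(4 - ½)*4 = -2*√14*4 = -8*√14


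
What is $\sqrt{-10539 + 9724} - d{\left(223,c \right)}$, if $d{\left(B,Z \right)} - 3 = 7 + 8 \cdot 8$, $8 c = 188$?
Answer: $-74 + i \sqrt{815} \approx -74.0 + 28.548 i$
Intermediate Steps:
$c = \frac{47}{2}$ ($c = \frac{1}{8} \cdot 188 = \frac{47}{2} \approx 23.5$)
$d{\left(B,Z \right)} = 74$ ($d{\left(B,Z \right)} = 3 + \left(7 + 8 \cdot 8\right) = 3 + \left(7 + 64\right) = 3 + 71 = 74$)
$\sqrt{-10539 + 9724} - d{\left(223,c \right)} = \sqrt{-10539 + 9724} - 74 = \sqrt{-815} - 74 = i \sqrt{815} - 74 = -74 + i \sqrt{815}$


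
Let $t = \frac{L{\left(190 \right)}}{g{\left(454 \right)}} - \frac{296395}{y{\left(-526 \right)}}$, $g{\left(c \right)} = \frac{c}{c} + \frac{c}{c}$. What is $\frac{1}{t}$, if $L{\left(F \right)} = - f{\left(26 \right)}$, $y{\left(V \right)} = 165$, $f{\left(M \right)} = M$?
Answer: $- \frac{3}{5428} \approx -0.00055269$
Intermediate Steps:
$L{\left(F \right)} = -26$ ($L{\left(F \right)} = \left(-1\right) 26 = -26$)
$g{\left(c \right)} = 2$ ($g{\left(c \right)} = 1 + 1 = 2$)
$t = - \frac{5428}{3}$ ($t = - \frac{26}{2} - \frac{296395}{165} = \left(-26\right) \frac{1}{2} - \frac{5389}{3} = -13 - \frac{5389}{3} = - \frac{5428}{3} \approx -1809.3$)
$\frac{1}{t} = \frac{1}{- \frac{5428}{3}} = - \frac{3}{5428}$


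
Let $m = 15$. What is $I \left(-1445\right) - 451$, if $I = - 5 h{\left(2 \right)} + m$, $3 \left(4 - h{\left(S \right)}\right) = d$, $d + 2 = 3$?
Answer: $\frac{13097}{3} \approx 4365.7$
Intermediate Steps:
$d = 1$ ($d = -2 + 3 = 1$)
$h{\left(S \right)} = \frac{11}{3}$ ($h{\left(S \right)} = 4 - \frac{1}{3} = \frac{11}{3}$)
$I = - \frac{10}{3}$ ($I = \left(-5\right) \frac{11}{3} + 15 = - \frac{55}{3} + 15 = - \frac{10}{3} \approx -3.3333$)
$I \left(-1445\right) - 451 = \left(- \frac{10}{3}\right) \left(-1445\right) - 451 = \frac{14450}{3} - 451 = \frac{13097}{3}$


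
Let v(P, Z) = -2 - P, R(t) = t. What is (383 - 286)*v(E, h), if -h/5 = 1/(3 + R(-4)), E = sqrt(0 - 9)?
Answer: -194 - 291*I ≈ -194.0 - 291.0*I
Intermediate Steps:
E = 3*I (E = sqrt(-9) = 3*I ≈ 3.0*I)
h = 5 (h = -5/(3 - 4) = -5/(-1) = -5*(-1) = 5)
(383 - 286)*v(E, h) = (383 - 286)*(-2 - 3*I) = 97*(-2 - 3*I) = -194 - 291*I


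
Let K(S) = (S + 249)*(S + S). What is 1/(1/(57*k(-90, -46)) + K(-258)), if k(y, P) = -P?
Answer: 2622/12176569 ≈ 0.00021533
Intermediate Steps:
K(S) = 2*S*(249 + S) (K(S) = (249 + S)*(2*S) = 2*S*(249 + S))
1/(1/(57*k(-90, -46)) + K(-258)) = 1/(1/(57*(-1*(-46))) + 2*(-258)*(249 - 258)) = 1/(1/(57*46) + 2*(-258)*(-9)) = 1/(1/2622 + 4644) = 1/(12176569/2622) = 2622/12176569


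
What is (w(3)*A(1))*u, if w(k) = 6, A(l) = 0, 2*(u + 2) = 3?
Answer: 0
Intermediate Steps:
u = -½ (u = -2 + (½)*3 = -2 + 3/2 = -½ ≈ -0.50000)
(w(3)*A(1))*u = (6*0)*(-½) = 0*(-½) = 0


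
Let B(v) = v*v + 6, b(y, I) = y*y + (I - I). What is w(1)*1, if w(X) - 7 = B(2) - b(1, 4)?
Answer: 16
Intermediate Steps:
b(y, I) = y**2 (b(y, I) = y**2 + 0 = y**2)
B(v) = 6 + v**2 (B(v) = v**2 + 6 = 6 + v**2)
w(X) = 16 (w(X) = 7 + ((6 + 2**2) - 1*1**2) = 7 + ((6 + 4) - 1*1) = 7 + (10 - 1) = 7 + 9 = 16)
w(1)*1 = 16*1 = 16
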